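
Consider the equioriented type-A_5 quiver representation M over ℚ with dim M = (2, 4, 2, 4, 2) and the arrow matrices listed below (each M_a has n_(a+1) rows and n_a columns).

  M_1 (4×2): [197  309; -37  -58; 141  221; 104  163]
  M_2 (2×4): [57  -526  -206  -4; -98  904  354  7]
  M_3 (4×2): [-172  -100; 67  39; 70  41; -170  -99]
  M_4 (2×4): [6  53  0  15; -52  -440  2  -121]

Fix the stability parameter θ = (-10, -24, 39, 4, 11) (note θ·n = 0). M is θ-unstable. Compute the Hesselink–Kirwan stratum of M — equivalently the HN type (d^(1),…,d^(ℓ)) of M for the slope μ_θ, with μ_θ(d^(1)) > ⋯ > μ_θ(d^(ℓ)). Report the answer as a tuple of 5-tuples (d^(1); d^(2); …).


Barcode: M ≅ I[1,5]^2, I[2,2]^2, I[4,4]^2. HN layers by μ_θ (4 steps, strictly decreasing):
  μ^(1)=18; μ^(2)=4; μ^(3)=-17; μ^(4)=-24

((0, 0, 2, 2, 2); (0, 0, 0, 2, 0); (2, 2, 0, 0, 0); (0, 2, 0, 0, 0))


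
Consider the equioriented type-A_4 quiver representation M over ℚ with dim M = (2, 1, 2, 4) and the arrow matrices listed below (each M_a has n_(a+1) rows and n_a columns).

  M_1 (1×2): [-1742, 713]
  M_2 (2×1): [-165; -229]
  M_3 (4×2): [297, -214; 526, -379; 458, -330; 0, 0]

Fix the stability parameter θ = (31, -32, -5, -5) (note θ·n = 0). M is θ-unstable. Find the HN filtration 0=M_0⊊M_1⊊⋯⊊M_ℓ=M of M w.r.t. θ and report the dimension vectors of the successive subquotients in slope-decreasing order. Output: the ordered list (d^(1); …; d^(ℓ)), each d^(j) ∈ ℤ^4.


Interval decomposition of M: I[1,1], I[1,4], I[3,4], I[4,4]^2.
HN type (ℓ=3): μ^(1)=31; μ^(2)=-11/4; μ^(3)=-5

((1, 0, 0, 0); (1, 1, 1, 1); (0, 0, 1, 3))


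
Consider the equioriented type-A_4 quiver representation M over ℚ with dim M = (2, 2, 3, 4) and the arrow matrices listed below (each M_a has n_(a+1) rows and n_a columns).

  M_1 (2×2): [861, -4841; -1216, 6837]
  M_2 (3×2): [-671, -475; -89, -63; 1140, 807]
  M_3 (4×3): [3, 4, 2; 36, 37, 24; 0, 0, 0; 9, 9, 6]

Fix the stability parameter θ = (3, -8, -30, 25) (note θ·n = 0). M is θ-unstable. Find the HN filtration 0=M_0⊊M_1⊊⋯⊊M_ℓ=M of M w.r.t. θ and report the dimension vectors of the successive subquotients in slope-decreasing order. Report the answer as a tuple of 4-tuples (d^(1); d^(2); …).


Via rank(M_{q-1}∘⋯∘M_p): M ≅ I[1,3], I[1,4], I[3,4], I[4,4]^2.
μ_θ-semistable layers: μ^(1)=25; μ^(2)=-35/3; μ^(3)=-30

((0, 0, 0, 4); (2, 2, 2, 0); (0, 0, 1, 0))


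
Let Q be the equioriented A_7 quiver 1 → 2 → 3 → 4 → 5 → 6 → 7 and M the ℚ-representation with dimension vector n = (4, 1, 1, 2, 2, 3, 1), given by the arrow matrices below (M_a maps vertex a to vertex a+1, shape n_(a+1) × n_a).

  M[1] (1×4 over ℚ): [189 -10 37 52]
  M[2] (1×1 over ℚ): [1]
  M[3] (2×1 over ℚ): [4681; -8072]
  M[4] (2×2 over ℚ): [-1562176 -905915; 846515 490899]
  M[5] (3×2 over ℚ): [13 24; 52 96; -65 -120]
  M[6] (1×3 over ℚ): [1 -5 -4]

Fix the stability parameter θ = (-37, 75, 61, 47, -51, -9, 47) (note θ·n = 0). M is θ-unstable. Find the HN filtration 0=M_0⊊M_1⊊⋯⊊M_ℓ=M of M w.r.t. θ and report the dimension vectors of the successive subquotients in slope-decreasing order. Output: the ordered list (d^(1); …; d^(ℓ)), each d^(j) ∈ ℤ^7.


Barcode: M ≅ I[1,1]^3, I[1,5], I[4,7], I[6,6]^2. HN layers by μ_θ (5 steps, strictly decreasing):
  μ^(1)=47; μ^(2)=33; μ^(3)=-13/3; μ^(4)=-9; μ^(5)=-37

((0, 0, 0, 0, 0, 0, 1); (0, 1, 1, 1, 1, 0, 0); (0, 0, 0, 1, 1, 1, 0); (0, 0, 0, 0, 0, 2, 0); (4, 0, 0, 0, 0, 0, 0))


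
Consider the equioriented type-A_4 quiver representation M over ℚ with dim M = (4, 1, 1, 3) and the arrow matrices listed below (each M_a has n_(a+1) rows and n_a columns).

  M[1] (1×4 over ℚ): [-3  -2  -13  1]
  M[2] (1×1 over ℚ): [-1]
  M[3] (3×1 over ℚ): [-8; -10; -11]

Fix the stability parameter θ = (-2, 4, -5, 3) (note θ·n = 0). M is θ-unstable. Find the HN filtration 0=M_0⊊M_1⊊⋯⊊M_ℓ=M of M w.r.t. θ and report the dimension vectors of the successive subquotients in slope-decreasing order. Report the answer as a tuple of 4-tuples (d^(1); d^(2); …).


Via rank(M_{q-1}∘⋯∘M_p): M ≅ I[1,1]^3, I[1,4], I[4,4]^2.
μ_θ-semistable layers: μ^(1)=3; μ^(2)=-1/2; μ^(3)=-2

((0, 0, 0, 3); (0, 1, 1, 0); (4, 0, 0, 0))


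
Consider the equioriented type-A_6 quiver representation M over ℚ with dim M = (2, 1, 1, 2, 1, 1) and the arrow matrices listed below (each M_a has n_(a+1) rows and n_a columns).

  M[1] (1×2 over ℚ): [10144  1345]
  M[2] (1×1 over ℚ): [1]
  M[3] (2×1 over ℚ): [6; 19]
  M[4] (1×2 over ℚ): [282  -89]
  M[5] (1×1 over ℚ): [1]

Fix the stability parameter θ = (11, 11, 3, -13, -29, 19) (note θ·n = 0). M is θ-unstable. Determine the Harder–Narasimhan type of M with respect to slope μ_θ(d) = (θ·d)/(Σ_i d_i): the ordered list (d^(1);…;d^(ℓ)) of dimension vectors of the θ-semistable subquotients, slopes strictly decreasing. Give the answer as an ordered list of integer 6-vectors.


Interval decomposition of M: I[1,1], I[1,6], I[4,4].
HN type (ℓ=4): μ^(1)=19; μ^(2)=11; μ^(3)=-17/5; μ^(4)=-13

((0, 0, 0, 0, 0, 1); (1, 0, 0, 0, 0, 0); (1, 1, 1, 1, 1, 0); (0, 0, 0, 1, 0, 0))


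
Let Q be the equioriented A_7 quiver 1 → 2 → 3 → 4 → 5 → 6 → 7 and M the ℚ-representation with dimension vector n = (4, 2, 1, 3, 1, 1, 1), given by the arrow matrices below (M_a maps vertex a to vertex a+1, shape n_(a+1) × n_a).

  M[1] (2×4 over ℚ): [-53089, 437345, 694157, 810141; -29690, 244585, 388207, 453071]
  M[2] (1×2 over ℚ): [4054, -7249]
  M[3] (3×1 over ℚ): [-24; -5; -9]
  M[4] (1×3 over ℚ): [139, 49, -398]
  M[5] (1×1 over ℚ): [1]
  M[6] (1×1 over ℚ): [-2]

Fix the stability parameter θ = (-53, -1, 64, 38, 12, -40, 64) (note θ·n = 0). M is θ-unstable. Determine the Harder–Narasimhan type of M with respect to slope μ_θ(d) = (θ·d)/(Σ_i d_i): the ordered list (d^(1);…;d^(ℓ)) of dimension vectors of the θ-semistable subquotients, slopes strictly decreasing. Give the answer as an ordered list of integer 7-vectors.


Interval decomposition of M: I[1,1]^2, I[1,2], I[1,7], I[4,4]^2.
HN type (ℓ=5): μ^(1)=64; μ^(2)=38; μ^(3)=37/2; μ^(4)=-1; μ^(5)=-53

((0, 0, 0, 0, 0, 0, 1); (0, 0, 0, 2, 0, 0, 0); (0, 0, 1, 1, 1, 1, 0); (0, 2, 0, 0, 0, 0, 0); (4, 0, 0, 0, 0, 0, 0))


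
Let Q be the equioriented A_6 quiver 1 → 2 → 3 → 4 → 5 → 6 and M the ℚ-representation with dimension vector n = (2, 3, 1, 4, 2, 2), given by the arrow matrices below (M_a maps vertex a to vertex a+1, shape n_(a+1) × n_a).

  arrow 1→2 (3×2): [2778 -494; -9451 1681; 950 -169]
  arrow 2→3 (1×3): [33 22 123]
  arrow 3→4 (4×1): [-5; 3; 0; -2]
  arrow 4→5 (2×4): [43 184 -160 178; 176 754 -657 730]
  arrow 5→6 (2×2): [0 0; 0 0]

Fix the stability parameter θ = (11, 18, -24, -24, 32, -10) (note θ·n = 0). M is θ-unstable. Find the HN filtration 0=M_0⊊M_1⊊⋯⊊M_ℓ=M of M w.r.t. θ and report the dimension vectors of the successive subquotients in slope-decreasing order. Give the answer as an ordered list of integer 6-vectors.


Via rank(M_{q-1}∘⋯∘M_p): M ≅ I[1,2], I[1,5], I[2,2], I[4,4]^2, I[4,5], I[6,6]^2.
μ_θ-semistable layers: μ^(1)=32; μ^(2)=18; μ^(3)=11; μ^(4)=-19/4; μ^(5)=-10; μ^(6)=-24

((0, 0, 0, 0, 2, 0); (0, 2, 0, 0, 0, 0); (1, 0, 0, 0, 0, 0); (1, 1, 1, 1, 0, 0); (0, 0, 0, 0, 0, 2); (0, 0, 0, 3, 0, 0))


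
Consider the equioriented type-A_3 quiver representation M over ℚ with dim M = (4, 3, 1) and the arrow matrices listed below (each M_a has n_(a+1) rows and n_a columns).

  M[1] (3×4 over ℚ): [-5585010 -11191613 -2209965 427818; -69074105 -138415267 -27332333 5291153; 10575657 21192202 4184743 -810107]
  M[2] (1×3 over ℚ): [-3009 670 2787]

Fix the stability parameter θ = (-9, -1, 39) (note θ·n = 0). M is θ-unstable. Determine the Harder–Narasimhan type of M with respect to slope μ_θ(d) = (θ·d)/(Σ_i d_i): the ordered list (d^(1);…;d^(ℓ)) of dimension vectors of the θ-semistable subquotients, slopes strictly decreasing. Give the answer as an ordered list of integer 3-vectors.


Interval decomposition of M: I[1,1], I[1,2]^2, I[1,3].
HN type (ℓ=3): μ^(1)=39; μ^(2)=-1; μ^(3)=-9

((0, 0, 1); (0, 3, 0); (4, 0, 0))


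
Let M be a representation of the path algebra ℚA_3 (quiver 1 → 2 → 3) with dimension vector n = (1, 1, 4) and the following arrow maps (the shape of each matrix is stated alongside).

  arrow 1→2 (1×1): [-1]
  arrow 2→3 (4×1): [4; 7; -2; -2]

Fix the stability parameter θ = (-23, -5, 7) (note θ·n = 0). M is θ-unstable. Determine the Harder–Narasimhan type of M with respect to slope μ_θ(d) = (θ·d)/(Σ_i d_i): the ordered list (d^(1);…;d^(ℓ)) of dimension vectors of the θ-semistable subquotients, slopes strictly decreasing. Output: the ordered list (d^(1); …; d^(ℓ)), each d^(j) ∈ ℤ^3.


Interval decomposition of M: I[1,3], I[3,3]^3.
HN type (ℓ=3): μ^(1)=7; μ^(2)=-5; μ^(3)=-23

((0, 0, 4); (0, 1, 0); (1, 0, 0))


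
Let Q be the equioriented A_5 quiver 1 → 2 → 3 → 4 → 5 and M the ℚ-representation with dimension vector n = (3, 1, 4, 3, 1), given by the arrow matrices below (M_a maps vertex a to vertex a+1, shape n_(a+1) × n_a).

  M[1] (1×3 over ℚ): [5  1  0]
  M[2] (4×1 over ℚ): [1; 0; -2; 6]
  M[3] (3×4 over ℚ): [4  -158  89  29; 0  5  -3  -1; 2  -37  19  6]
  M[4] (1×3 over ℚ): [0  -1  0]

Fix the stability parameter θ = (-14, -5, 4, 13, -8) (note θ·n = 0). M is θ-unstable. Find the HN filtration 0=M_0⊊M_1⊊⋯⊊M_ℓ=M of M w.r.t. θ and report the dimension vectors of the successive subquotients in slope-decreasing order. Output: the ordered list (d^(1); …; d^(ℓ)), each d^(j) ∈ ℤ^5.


Barcode: M ≅ I[1,1]^2, I[1,3], I[3,4]^2, I[3,5]. HN layers by μ_θ (5 steps, strictly decreasing):
  μ^(1)=13; μ^(2)=4; μ^(3)=3; μ^(4)=-5; μ^(5)=-14

((0, 0, 0, 2, 0); (0, 0, 3, 0, 0); (0, 0, 1, 1, 1); (0, 1, 0, 0, 0); (3, 0, 0, 0, 0))


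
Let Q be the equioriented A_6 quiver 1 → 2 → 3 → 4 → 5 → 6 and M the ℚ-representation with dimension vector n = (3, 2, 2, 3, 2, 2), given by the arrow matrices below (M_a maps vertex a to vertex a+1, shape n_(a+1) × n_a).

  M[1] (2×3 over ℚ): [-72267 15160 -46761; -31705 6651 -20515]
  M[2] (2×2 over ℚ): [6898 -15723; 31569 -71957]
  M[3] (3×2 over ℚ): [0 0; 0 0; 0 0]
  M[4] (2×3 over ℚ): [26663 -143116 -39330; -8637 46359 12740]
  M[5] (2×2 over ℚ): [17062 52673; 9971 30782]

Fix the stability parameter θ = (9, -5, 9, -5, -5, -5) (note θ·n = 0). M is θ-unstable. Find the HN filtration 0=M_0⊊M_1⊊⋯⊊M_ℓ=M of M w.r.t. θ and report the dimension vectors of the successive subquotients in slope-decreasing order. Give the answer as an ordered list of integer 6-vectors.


Via rank(M_{q-1}∘⋯∘M_p): M ≅ I[1,1], I[1,3]^2, I[4,4], I[4,6]^2.
μ_θ-semistable layers: μ^(1)=9; μ^(2)=2; μ^(3)=-5

((1, 0, 2, 0, 0, 0); (2, 2, 0, 0, 0, 0); (0, 0, 0, 3, 2, 2))


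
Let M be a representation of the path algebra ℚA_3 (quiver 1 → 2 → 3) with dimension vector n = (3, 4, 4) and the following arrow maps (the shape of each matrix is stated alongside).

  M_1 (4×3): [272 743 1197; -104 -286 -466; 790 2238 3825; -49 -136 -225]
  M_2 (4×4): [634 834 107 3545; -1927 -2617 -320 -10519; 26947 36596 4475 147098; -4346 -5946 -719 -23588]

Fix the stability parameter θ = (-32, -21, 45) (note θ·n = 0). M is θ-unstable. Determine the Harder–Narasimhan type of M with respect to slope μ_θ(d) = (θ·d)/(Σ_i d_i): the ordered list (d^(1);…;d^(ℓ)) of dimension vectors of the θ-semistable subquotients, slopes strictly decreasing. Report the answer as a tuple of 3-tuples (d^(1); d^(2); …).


Interval decomposition of M: I[1,3]^3, I[2,3].
HN type (ℓ=3): μ^(1)=45; μ^(2)=-21; μ^(3)=-32

((0, 0, 4); (0, 4, 0); (3, 0, 0))


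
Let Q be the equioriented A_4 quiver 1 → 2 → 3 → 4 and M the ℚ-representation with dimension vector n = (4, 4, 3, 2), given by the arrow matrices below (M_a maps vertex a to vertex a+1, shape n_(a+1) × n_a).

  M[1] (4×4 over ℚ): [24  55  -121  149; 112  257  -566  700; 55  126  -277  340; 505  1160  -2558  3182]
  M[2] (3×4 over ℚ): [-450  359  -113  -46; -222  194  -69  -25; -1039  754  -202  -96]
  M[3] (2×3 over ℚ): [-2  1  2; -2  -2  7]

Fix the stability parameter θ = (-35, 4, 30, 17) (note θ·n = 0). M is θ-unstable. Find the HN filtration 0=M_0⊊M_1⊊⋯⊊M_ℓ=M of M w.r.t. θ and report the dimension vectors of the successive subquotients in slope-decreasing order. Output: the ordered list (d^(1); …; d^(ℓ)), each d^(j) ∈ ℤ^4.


Via rank(M_{q-1}∘⋯∘M_p): M ≅ I[1,2], I[1,3], I[1,4]^2.
μ_θ-semistable layers: μ^(1)=30; μ^(2)=47/2; μ^(3)=4; μ^(4)=-35

((0, 0, 1, 0); (0, 0, 2, 2); (0, 4, 0, 0); (4, 0, 0, 0))


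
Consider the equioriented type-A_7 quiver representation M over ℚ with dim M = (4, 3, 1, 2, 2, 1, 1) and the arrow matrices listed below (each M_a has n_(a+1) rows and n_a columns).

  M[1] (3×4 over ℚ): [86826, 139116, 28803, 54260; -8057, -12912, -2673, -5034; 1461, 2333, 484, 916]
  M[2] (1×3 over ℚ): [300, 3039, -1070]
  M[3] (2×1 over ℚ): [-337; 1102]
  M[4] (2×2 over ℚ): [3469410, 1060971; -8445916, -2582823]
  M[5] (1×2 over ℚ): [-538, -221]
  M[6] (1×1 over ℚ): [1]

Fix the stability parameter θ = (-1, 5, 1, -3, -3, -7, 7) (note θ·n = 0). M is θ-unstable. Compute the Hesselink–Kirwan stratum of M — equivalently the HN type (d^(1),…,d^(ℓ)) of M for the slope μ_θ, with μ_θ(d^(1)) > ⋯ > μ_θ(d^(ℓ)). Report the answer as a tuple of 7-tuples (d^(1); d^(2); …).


Interval decomposition of M: I[1,1], I[1,2]^2, I[1,7], I[4,5].
HN type (ℓ=5): μ^(1)=7; μ^(2)=5; μ^(3)=-1; μ^(4)=-4/3; μ^(5)=-3

((0, 0, 0, 0, 0, 0, 1); (0, 2, 0, 0, 0, 0, 0); (3, 0, 0, 0, 0, 0, 0); (1, 1, 1, 1, 1, 1, 0); (0, 0, 0, 1, 1, 0, 0))


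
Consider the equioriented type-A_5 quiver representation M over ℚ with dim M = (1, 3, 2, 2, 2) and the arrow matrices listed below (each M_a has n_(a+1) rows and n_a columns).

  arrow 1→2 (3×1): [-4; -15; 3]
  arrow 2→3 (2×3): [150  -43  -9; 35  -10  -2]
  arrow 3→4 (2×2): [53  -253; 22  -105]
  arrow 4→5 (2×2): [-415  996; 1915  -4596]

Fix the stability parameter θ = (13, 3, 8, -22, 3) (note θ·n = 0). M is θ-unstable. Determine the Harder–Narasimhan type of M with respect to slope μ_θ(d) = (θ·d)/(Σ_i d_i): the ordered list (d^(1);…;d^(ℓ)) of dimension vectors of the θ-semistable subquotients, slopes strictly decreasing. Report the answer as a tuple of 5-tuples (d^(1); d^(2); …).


Barcode: M ≅ I[1,5], I[2,2], I[2,4], I[5,5]. HN layers by μ_θ (3 steps, strictly decreasing):
  μ^(1)=3; μ^(2)=1/2; μ^(3)=-11/3

((0, 1, 0, 0, 2); (1, 1, 1, 1, 0); (0, 1, 1, 1, 0))


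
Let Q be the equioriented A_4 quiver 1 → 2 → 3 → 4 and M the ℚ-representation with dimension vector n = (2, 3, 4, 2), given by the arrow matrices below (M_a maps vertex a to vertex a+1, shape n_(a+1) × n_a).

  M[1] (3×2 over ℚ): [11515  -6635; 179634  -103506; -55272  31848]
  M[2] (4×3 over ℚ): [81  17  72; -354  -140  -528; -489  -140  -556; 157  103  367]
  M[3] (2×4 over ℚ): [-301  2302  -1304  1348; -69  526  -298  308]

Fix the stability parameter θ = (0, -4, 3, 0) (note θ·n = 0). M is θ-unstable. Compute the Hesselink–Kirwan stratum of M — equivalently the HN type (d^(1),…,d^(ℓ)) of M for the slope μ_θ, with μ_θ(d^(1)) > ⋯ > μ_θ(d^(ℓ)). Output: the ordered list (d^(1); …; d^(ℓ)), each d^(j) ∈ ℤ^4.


Barcode: M ≅ I[1,1], I[1,4], I[2,3], I[2,4], I[3,3]. HN layers by μ_θ (5 steps, strictly decreasing):
  μ^(1)=3; μ^(2)=3/2; μ^(3)=0; μ^(4)=-2; μ^(5)=-4

((0, 0, 2, 0); (0, 0, 2, 2); (1, 0, 0, 0); (1, 1, 0, 0); (0, 2, 0, 0))


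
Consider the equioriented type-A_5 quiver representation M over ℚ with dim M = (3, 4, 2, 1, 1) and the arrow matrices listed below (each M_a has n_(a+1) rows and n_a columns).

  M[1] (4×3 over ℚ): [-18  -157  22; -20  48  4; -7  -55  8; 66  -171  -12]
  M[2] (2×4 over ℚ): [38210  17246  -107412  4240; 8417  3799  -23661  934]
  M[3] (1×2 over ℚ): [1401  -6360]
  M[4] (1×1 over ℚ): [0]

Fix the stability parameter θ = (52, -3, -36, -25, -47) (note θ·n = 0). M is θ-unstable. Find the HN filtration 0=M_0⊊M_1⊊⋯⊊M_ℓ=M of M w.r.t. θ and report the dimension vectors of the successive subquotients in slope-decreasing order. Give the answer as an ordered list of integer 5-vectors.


Barcode: M ≅ I[1,2], I[1,3], I[1,4], I[2,2], I[5,5]. HN layers by μ_θ (4 steps, strictly decreasing):
  μ^(1)=49/2; μ^(2)=13/3; μ^(3)=-3; μ^(4)=-47

((1, 1, 0, 0, 0); (1, 1, 1, 0, 0); (1, 2, 1, 1, 0); (0, 0, 0, 0, 1))


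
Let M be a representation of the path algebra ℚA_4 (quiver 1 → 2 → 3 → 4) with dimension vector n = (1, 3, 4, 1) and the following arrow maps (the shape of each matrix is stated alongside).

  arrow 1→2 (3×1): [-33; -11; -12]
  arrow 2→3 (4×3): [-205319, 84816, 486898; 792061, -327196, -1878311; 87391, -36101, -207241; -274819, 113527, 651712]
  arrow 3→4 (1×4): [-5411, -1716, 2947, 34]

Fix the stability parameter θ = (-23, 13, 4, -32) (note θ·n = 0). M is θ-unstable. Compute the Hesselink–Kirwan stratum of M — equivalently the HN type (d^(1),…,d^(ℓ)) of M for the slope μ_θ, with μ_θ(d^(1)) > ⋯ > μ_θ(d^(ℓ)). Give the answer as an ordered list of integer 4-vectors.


Via rank(M_{q-1}∘⋯∘M_p): M ≅ I[1,4], I[2,3]^2, I[3,3].
μ_θ-semistable layers: μ^(1)=17/2; μ^(2)=4; μ^(3)=-5; μ^(4)=-23

((0, 2, 2, 0); (0, 0, 1, 0); (0, 1, 1, 1); (1, 0, 0, 0))


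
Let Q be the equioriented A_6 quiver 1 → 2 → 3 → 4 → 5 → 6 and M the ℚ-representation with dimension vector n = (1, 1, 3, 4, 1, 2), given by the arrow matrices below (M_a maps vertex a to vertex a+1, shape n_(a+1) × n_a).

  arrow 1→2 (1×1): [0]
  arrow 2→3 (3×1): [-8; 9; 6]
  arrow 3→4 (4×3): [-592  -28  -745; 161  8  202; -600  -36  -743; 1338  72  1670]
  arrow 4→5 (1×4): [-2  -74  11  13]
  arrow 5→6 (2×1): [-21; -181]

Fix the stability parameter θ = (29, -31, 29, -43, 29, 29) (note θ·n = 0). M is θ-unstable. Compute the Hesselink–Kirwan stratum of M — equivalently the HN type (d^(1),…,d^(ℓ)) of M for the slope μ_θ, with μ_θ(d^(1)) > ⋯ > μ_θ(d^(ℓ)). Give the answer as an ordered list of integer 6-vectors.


Interval decomposition of M: I[1,1], I[2,6], I[3,3], I[3,4], I[4,4]^2, I[6,6].
HN type (ℓ=4): μ^(1)=29; μ^(2)=-7; μ^(3)=-31; μ^(4)=-43

((1, 0, 1, 0, 1, 2); (0, 0, 2, 2, 0, 0); (0, 1, 0, 0, 0, 0); (0, 0, 0, 2, 0, 0))


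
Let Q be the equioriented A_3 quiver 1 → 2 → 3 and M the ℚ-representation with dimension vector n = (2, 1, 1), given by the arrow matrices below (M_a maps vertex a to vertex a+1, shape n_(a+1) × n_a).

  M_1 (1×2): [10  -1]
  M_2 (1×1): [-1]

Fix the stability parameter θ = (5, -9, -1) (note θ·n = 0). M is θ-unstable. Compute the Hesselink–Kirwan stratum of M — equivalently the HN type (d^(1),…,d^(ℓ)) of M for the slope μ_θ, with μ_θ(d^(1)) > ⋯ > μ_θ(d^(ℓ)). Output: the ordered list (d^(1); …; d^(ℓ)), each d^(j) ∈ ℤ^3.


Barcode: M ≅ I[1,1], I[1,3]. HN layers by μ_θ (3 steps, strictly decreasing):
  μ^(1)=5; μ^(2)=-1; μ^(3)=-2

((1, 0, 0); (0, 0, 1); (1, 1, 0))


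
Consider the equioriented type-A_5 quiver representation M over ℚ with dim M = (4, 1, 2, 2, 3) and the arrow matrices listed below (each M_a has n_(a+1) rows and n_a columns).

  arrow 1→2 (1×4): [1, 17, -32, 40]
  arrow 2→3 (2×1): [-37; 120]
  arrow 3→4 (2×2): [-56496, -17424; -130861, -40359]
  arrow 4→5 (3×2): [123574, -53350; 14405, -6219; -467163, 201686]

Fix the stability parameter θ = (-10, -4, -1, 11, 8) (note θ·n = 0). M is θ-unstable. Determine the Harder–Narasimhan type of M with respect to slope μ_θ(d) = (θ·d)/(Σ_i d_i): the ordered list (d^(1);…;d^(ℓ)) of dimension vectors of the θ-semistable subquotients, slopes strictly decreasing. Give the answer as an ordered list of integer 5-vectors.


Via rank(M_{q-1}∘⋯∘M_p): M ≅ I[1,1]^3, I[1,5], I[3,3], I[4,5], I[5,5].
μ_θ-semistable layers: μ^(1)=19/2; μ^(2)=8; μ^(3)=-1; μ^(4)=-4; μ^(5)=-10

((0, 0, 0, 2, 2); (0, 0, 0, 0, 1); (0, 0, 2, 0, 0); (0, 1, 0, 0, 0); (4, 0, 0, 0, 0))


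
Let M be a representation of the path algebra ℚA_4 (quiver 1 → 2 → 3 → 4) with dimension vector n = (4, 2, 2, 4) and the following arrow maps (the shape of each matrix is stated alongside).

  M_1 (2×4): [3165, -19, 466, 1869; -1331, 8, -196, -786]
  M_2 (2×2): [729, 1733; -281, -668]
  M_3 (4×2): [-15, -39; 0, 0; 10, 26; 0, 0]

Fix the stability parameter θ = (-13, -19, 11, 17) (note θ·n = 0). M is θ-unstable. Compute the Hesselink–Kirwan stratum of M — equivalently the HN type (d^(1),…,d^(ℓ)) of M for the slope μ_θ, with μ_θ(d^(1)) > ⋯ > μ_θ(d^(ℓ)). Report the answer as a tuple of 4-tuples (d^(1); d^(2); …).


Interval decomposition of M: I[1,1]^2, I[1,3], I[1,4], I[4,4]^3.
HN type (ℓ=4): μ^(1)=17; μ^(2)=11; μ^(3)=-13; μ^(4)=-16

((0, 0, 0, 4); (0, 0, 2, 0); (2, 0, 0, 0); (2, 2, 0, 0))


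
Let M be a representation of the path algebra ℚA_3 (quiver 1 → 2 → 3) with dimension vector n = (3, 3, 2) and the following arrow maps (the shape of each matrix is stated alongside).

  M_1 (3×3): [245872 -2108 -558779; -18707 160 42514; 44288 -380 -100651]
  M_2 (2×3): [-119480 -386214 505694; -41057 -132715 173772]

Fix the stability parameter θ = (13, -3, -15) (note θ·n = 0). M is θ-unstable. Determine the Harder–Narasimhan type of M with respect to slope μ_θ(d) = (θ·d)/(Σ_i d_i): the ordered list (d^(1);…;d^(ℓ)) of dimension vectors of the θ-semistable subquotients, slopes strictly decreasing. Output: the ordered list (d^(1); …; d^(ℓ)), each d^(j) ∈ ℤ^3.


Barcode: M ≅ I[1,1], I[1,2], I[1,3], I[2,3]. HN layers by μ_θ (4 steps, strictly decreasing):
  μ^(1)=13; μ^(2)=5; μ^(3)=-5/3; μ^(4)=-9

((1, 0, 0); (1, 1, 0); (1, 1, 1); (0, 1, 1))


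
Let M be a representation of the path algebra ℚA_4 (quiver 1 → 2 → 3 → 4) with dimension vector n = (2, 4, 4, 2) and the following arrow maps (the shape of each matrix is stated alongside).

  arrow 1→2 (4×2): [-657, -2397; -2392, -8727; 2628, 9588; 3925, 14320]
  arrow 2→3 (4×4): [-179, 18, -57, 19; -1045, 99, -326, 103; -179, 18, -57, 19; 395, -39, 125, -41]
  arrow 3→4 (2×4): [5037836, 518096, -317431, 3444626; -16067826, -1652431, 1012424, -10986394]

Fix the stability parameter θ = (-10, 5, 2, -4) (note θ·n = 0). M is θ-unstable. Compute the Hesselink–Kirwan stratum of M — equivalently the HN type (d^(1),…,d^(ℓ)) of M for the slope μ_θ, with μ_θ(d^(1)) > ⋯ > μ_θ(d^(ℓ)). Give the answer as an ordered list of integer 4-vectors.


Barcode: M ≅ I[1,2], I[1,4], I[2,3], I[2,4], I[3,3]. HN layers by μ_θ (5 steps, strictly decreasing):
  μ^(1)=5; μ^(2)=7/2; μ^(3)=2; μ^(4)=1; μ^(5)=-10

((0, 1, 0, 0); (0, 1, 1, 0); (0, 0, 1, 0); (0, 2, 2, 2); (2, 0, 0, 0))


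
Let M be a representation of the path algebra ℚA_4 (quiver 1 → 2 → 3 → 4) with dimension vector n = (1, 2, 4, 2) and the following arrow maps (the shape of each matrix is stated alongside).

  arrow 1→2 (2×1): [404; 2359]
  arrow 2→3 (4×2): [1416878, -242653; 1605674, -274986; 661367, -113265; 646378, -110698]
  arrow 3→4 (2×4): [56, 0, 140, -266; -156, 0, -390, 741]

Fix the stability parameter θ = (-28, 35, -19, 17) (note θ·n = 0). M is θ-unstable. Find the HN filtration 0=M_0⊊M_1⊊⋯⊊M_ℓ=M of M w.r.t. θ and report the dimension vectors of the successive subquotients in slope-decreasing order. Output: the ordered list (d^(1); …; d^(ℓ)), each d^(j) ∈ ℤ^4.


Interval decomposition of M: I[1,3], I[2,3], I[3,3], I[3,4], I[4,4].
HN type (ℓ=4): μ^(1)=17; μ^(2)=8; μ^(3)=-19; μ^(4)=-28

((0, 0, 0, 2); (0, 2, 2, 0); (0, 0, 2, 0); (1, 0, 0, 0))


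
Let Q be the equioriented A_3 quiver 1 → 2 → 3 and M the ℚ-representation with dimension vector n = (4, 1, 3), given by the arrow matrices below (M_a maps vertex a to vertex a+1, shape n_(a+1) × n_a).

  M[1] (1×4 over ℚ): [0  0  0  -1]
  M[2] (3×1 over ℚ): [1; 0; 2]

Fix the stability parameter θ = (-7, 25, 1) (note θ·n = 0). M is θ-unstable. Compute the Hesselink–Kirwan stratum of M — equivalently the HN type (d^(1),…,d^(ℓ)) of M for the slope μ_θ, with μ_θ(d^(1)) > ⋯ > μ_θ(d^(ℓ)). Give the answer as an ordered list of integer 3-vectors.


Interval decomposition of M: I[1,1]^3, I[1,3], I[3,3]^2.
HN type (ℓ=3): μ^(1)=13; μ^(2)=1; μ^(3)=-7

((0, 1, 1); (0, 0, 2); (4, 0, 0))


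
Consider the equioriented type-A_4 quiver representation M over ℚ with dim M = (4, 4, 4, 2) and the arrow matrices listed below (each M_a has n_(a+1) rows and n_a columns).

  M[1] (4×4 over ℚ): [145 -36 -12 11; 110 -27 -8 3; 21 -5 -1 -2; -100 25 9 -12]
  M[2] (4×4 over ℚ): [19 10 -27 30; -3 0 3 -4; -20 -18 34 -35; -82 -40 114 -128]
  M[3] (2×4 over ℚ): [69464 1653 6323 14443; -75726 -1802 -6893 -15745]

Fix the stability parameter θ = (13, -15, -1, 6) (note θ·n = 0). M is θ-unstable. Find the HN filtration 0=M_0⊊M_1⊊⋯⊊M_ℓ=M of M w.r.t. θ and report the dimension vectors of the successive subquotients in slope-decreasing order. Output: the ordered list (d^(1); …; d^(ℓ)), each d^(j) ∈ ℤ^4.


Barcode: M ≅ I[1,2], I[1,3], I[1,4]^2, I[3,3]. HN layers by μ_θ (2 steps, strictly decreasing):
  μ^(1)=6; μ^(2)=-1

((0, 0, 0, 2); (4, 4, 4, 0))


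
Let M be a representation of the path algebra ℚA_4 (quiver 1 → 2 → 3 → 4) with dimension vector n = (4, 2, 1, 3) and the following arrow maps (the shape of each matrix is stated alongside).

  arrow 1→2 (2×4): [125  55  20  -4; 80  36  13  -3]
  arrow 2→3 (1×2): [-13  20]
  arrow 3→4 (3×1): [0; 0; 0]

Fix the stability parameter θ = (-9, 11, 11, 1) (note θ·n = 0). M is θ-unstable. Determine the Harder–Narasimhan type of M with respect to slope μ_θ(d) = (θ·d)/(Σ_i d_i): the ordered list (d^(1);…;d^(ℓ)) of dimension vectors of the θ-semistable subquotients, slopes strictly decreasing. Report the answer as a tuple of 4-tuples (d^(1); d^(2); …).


Barcode: M ≅ I[1,1]^2, I[1,2], I[1,3], I[4,4]^3. HN layers by μ_θ (3 steps, strictly decreasing):
  μ^(1)=11; μ^(2)=1; μ^(3)=-9

((0, 2, 1, 0); (0, 0, 0, 3); (4, 0, 0, 0))


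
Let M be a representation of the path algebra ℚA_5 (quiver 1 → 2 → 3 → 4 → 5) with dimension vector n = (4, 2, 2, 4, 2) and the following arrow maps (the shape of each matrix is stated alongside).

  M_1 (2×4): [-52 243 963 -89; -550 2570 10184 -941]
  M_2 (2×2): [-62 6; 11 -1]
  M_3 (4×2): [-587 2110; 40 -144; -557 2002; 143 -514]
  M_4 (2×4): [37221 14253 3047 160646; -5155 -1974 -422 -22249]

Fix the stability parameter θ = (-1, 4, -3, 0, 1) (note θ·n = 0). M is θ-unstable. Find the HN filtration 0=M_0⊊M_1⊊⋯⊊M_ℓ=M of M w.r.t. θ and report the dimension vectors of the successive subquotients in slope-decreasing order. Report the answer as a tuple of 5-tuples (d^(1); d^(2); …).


Via rank(M_{q-1}∘⋯∘M_p): M ≅ I[1,1]^2, I[1,4], I[1,5], I[4,4], I[4,5].
μ_θ-semistable layers: μ^(1)=1; μ^(2)=1/3; μ^(3)=0; μ^(4)=-1

((0, 0, 0, 0, 2); (0, 2, 2, 2, 0); (0, 0, 0, 2, 0); (4, 0, 0, 0, 0))


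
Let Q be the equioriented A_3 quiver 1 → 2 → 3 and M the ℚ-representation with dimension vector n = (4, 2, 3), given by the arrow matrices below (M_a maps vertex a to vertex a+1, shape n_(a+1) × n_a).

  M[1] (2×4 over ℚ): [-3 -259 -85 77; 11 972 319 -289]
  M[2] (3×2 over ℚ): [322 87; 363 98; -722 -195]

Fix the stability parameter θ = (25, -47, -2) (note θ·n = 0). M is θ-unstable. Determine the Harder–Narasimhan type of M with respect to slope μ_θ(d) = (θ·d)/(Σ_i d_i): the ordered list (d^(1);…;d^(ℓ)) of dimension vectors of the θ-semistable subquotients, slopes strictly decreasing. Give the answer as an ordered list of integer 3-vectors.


Interval decomposition of M: I[1,1]^2, I[1,3]^2, I[3,3].
HN type (ℓ=3): μ^(1)=25; μ^(2)=-2; μ^(3)=-11

((2, 0, 0); (0, 0, 3); (2, 2, 0))


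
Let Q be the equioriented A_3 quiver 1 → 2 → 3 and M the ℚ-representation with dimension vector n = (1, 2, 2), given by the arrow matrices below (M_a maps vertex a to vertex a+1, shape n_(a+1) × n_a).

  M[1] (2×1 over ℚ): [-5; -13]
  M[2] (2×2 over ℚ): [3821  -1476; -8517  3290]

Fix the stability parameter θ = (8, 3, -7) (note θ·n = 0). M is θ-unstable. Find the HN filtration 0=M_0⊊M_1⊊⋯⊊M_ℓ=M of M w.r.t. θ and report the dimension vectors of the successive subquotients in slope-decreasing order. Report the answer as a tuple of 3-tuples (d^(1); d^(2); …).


Barcode: M ≅ I[1,3], I[2,3]. HN layers by μ_θ (2 steps, strictly decreasing):
  μ^(1)=4/3; μ^(2)=-2

((1, 1, 1); (0, 1, 1))


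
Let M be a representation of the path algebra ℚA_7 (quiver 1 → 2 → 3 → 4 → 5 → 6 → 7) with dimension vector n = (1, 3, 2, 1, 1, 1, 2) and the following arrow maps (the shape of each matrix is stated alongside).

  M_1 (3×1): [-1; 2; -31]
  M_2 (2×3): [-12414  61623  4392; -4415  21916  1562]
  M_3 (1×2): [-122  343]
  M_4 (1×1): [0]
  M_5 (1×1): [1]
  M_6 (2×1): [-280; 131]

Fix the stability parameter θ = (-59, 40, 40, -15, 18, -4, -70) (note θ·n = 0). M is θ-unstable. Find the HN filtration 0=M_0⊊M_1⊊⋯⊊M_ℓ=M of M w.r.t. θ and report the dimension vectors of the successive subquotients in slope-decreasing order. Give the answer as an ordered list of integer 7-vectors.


Interval decomposition of M: I[1,4], I[2,2], I[2,3], I[5,7], I[7,7].
HN type (ℓ=5): μ^(1)=40; μ^(2)=65/3; μ^(3)=-56/3; μ^(4)=-59; μ^(5)=-70

((0, 2, 1, 0, 0, 0, 0); (0, 1, 1, 1, 0, 0, 0); (0, 0, 0, 0, 1, 1, 1); (1, 0, 0, 0, 0, 0, 0); (0, 0, 0, 0, 0, 0, 1))


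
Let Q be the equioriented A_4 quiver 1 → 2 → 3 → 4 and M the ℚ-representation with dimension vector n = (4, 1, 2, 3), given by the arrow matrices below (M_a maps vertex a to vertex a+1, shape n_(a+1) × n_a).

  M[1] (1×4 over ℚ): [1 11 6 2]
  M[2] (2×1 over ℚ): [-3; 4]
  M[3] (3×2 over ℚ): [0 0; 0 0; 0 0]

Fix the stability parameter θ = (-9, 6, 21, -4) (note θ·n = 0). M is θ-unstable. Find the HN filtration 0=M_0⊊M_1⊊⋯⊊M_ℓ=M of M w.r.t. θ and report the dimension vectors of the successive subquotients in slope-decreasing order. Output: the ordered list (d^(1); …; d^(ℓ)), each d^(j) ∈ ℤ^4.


Barcode: M ≅ I[1,1]^3, I[1,3], I[3,3], I[4,4]^3. HN layers by μ_θ (4 steps, strictly decreasing):
  μ^(1)=21; μ^(2)=6; μ^(3)=-4; μ^(4)=-9

((0, 0, 2, 0); (0, 1, 0, 0); (0, 0, 0, 3); (4, 0, 0, 0))


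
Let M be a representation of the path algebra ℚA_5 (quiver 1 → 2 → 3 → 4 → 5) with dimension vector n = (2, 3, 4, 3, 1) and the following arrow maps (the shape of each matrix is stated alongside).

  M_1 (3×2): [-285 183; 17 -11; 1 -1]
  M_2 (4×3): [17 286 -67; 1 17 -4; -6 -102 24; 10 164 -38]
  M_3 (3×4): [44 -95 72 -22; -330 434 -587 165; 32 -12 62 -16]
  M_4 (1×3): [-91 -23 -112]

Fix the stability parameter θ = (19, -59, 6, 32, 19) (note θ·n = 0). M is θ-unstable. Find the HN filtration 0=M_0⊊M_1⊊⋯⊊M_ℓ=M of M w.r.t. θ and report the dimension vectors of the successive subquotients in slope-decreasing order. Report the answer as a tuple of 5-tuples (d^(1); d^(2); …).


Barcode: M ≅ I[1,2], I[1,3], I[2,5], I[3,4]^2. HN layers by μ_θ (5 steps, strictly decreasing):
  μ^(1)=32; μ^(2)=51/2; μ^(3)=6; μ^(4)=-20; μ^(5)=-59

((0, 0, 0, 2, 0); (0, 0, 0, 1, 1); (0, 0, 4, 0, 0); (2, 2, 0, 0, 0); (0, 1, 0, 0, 0))


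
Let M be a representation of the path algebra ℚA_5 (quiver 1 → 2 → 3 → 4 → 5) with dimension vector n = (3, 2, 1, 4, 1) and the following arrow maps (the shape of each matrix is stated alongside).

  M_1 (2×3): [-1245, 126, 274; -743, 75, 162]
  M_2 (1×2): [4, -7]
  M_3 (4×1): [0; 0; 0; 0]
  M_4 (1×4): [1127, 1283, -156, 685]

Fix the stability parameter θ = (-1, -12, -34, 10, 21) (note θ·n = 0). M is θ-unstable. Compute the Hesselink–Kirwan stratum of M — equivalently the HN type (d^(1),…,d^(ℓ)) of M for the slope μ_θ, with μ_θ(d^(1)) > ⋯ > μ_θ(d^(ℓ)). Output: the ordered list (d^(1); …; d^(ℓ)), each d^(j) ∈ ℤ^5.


Barcode: M ≅ I[1,1], I[1,2], I[1,3], I[4,4]^3, I[4,5]. HN layers by μ_θ (5 steps, strictly decreasing):
  μ^(1)=21; μ^(2)=10; μ^(3)=-1; μ^(4)=-13/2; μ^(5)=-47/3

((0, 0, 0, 0, 1); (0, 0, 0, 4, 0); (1, 0, 0, 0, 0); (1, 1, 0, 0, 0); (1, 1, 1, 0, 0))


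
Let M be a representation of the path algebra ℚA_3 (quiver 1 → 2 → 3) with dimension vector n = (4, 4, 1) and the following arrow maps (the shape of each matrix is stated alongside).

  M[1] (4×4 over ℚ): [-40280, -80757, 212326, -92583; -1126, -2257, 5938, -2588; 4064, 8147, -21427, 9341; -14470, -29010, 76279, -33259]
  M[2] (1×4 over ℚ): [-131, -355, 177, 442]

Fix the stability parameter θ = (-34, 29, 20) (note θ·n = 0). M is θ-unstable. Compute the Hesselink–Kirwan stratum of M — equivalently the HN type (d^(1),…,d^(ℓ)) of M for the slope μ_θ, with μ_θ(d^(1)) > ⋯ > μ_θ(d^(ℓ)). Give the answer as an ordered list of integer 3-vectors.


Barcode: M ≅ I[1,1], I[1,2]^2, I[1,3], I[2,2]. HN layers by μ_θ (3 steps, strictly decreasing):
  μ^(1)=29; μ^(2)=49/2; μ^(3)=-34

((0, 3, 0); (0, 1, 1); (4, 0, 0))


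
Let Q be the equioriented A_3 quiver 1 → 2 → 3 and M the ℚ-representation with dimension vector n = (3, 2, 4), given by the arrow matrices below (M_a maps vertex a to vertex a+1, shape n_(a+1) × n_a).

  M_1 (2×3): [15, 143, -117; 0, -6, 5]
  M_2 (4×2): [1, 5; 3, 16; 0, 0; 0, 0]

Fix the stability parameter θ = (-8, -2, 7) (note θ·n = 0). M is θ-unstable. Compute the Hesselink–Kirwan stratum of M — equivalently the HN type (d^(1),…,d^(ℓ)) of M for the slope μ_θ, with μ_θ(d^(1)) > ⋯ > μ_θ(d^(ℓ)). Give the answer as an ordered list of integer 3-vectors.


Barcode: M ≅ I[1,1], I[1,3]^2, I[3,3]^2. HN layers by μ_θ (3 steps, strictly decreasing):
  μ^(1)=7; μ^(2)=-2; μ^(3)=-8

((0, 0, 4); (0, 2, 0); (3, 0, 0))


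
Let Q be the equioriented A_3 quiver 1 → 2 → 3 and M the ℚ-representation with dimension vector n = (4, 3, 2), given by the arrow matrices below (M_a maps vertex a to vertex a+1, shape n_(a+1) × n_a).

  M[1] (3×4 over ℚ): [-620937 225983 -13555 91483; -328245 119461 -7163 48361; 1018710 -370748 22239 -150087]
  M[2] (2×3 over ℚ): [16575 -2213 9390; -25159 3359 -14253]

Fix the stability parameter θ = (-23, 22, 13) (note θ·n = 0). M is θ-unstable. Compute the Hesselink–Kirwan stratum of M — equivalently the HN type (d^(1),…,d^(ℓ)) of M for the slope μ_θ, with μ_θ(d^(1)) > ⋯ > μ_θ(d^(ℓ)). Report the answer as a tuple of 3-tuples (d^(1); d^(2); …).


Interval decomposition of M: I[1,1], I[1,2], I[1,3]^2.
HN type (ℓ=3): μ^(1)=22; μ^(2)=35/2; μ^(3)=-23

((0, 1, 0); (0, 2, 2); (4, 0, 0))


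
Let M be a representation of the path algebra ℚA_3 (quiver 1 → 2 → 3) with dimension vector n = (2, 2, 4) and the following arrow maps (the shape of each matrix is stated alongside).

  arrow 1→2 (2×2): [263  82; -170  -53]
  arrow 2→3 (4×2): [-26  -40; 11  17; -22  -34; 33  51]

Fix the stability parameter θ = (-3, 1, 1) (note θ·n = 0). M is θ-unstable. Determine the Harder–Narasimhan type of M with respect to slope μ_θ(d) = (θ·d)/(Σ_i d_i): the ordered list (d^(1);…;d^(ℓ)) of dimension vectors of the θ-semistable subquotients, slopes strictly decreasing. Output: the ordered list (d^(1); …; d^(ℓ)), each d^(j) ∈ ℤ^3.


Barcode: M ≅ I[1,3]^2, I[3,3]^2. HN layers by μ_θ (2 steps, strictly decreasing):
  μ^(1)=1; μ^(2)=-3

((0, 2, 4); (2, 0, 0))


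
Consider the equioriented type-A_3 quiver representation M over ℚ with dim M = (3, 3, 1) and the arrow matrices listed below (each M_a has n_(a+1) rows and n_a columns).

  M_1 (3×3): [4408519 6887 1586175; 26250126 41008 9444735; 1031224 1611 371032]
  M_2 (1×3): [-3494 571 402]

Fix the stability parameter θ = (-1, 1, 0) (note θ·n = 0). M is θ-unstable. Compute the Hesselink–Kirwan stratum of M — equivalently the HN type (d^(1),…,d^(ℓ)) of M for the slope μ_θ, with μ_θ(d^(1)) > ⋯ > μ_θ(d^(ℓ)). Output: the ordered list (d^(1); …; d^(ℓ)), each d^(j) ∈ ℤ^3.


Via rank(M_{q-1}∘⋯∘M_p): M ≅ I[1,2]^2, I[1,3].
μ_θ-semistable layers: μ^(1)=1; μ^(2)=1/2; μ^(3)=-1

((0, 2, 0); (0, 1, 1); (3, 0, 0))


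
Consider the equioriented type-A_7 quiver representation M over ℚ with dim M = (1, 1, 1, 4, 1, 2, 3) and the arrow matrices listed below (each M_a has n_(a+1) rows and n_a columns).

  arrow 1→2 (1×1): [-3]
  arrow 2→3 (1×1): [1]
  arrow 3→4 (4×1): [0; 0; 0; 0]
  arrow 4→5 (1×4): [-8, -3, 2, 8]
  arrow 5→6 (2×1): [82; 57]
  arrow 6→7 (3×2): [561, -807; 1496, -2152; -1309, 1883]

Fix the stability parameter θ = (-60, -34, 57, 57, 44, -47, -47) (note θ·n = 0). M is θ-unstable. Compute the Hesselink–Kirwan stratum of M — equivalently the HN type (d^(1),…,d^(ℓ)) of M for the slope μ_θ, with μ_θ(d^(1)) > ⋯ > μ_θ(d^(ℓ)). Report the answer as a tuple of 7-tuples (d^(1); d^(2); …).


Via rank(M_{q-1}∘⋯∘M_p): M ≅ I[1,3], I[4,4]^3, I[4,7], I[6,6], I[7,7]^2.
μ_θ-semistable layers: μ^(1)=57; μ^(2)=7/4; μ^(3)=-34; μ^(4)=-47; μ^(5)=-60

((0, 0, 1, 3, 0, 0, 0); (0, 0, 0, 1, 1, 1, 1); (0, 1, 0, 0, 0, 0, 0); (0, 0, 0, 0, 0, 1, 2); (1, 0, 0, 0, 0, 0, 0))


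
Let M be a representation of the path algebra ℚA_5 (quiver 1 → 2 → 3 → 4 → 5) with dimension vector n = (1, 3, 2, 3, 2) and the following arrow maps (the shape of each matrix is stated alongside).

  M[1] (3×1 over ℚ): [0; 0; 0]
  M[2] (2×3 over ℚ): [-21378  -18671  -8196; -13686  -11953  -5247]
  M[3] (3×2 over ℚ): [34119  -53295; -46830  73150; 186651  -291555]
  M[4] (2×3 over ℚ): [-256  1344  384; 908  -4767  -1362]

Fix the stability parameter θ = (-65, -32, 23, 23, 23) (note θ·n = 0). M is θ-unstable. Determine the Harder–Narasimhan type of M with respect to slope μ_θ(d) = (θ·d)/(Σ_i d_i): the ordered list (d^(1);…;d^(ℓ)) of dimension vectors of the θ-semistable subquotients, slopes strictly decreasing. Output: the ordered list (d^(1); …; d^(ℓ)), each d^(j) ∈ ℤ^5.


Via rank(M_{q-1}∘⋯∘M_p): M ≅ I[1,1], I[2,2], I[2,3], I[2,4], I[4,4], I[4,5], I[5,5].
μ_θ-semistable layers: μ^(1)=23; μ^(2)=-32; μ^(3)=-65

((0, 0, 2, 3, 2); (0, 3, 0, 0, 0); (1, 0, 0, 0, 0))


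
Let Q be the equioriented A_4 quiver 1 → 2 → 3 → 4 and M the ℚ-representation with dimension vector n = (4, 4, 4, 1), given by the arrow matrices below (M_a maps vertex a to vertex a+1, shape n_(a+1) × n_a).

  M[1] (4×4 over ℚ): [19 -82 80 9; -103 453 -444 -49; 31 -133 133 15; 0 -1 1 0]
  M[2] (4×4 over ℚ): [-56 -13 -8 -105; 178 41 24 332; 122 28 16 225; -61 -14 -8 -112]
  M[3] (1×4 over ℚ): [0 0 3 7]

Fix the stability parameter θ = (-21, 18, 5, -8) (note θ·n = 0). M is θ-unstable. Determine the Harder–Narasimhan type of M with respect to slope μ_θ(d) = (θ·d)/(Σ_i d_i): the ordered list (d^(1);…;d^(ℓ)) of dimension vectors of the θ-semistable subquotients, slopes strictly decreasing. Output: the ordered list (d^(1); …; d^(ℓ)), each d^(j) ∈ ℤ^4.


Via rank(M_{q-1}∘⋯∘M_p): M ≅ I[1,2], I[1,3]^2, I[1,4], I[3,3].
μ_θ-semistable layers: μ^(1)=18; μ^(2)=23/2; μ^(3)=5; μ^(4)=-21

((0, 1, 0, 0); (0, 2, 2, 0); (0, 1, 2, 1); (4, 0, 0, 0))


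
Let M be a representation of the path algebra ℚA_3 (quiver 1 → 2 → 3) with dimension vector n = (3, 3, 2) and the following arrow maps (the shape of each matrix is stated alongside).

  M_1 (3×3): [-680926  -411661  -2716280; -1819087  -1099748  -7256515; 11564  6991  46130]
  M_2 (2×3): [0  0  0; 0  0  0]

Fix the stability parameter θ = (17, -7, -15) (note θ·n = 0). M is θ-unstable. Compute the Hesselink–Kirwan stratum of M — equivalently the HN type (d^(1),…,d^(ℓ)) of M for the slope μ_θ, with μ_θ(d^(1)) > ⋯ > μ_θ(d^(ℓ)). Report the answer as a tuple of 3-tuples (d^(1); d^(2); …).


Barcode: M ≅ I[1,1], I[1,2]^2, I[2,2], I[3,3]^2. HN layers by μ_θ (4 steps, strictly decreasing):
  μ^(1)=17; μ^(2)=5; μ^(3)=-7; μ^(4)=-15

((1, 0, 0); (2, 2, 0); (0, 1, 0); (0, 0, 2))
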